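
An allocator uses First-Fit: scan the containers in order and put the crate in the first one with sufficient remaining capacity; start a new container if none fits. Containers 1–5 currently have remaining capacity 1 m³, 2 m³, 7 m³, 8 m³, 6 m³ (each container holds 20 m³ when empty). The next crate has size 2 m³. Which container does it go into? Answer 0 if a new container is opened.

2

Containers with room: container 2 (2 m³), container 3 (7 m³), container 4 (8 m³), container 5 (6 m³).
The first with room is container 2.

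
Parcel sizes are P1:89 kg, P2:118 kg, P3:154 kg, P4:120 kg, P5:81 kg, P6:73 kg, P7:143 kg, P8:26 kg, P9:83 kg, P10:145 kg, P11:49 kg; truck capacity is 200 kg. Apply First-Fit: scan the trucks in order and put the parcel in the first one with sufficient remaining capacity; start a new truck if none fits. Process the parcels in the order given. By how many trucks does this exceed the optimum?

1

First-Fit: [89,81,26] [118,73] [154] [120,49] [143] [83] [145] → 7 trucks.
Total size 1081 kg; any packing needs at least ⌈1081/200⌉ = 6 trucks.
An optimal packing achieves that bound: [154,26] [145,49] [143] [120,73] [118,81] [89,83] → 6 trucks.
Excess: 7 − 6 = 1.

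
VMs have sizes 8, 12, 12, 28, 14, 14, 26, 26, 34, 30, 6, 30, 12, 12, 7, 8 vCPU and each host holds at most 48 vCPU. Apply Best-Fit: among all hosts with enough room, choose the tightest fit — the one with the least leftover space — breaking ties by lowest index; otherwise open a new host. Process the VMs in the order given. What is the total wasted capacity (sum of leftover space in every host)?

57

8 vCPU → host 1 (remaining 40 vCPU)
12 vCPU → host 1 (remaining 28 vCPU)
12 vCPU → host 1 (remaining 16 vCPU)
28 vCPU → host 2 (remaining 20 vCPU)
14 vCPU → host 1 (remaining 2 vCPU)
14 vCPU → host 2 (remaining 6 vCPU)
26 vCPU → host 3 (remaining 22 vCPU)
26 vCPU → host 4 (remaining 22 vCPU)
34 vCPU → host 5 (remaining 14 vCPU)
30 vCPU → host 6 (remaining 18 vCPU)
6 vCPU → host 2 (remaining 0 vCPU)
30 vCPU → host 7 (remaining 18 vCPU)
12 vCPU → host 5 (remaining 2 vCPU)
12 vCPU → host 6 (remaining 6 vCPU)
7 vCPU → host 7 (remaining 11 vCPU)
8 vCPU → host 7 (remaining 3 vCPU)
7 hosts × 48 vCPU = 336 vCPU; used 279 vCPU; unused 57 vCPU.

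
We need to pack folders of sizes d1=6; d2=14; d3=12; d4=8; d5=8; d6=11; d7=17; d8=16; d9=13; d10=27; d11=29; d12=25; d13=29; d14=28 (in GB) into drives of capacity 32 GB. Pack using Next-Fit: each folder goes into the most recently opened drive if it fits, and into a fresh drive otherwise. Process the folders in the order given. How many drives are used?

9 drives

Put d1 (6 GB) in drive 1; 26 GB remain.
Put d2 (14 GB) in drive 1; 12 GB remain.
Put d3 (12 GB) in drive 1; 0 GB remain.
Put d4 (8 GB) in drive 2; 24 GB remain.
Put d5 (8 GB) in drive 2; 16 GB remain.
Put d6 (11 GB) in drive 2; 5 GB remain.
Put d7 (17 GB) in drive 3; 15 GB remain.
Put d8 (16 GB) in drive 4; 16 GB remain.
Put d9 (13 GB) in drive 4; 3 GB remain.
Put d10 (27 GB) in drive 5; 5 GB remain.
Put d11 (29 GB) in drive 6; 3 GB remain.
Put d12 (25 GB) in drive 7; 7 GB remain.
Put d13 (29 GB) in drive 8; 3 GB remain.
Put d14 (28 GB) in drive 9; 4 GB remain.
Final drives: [6,14,12] [8,8,11] [17] [16,13] [27] [29] [25] [29] [28].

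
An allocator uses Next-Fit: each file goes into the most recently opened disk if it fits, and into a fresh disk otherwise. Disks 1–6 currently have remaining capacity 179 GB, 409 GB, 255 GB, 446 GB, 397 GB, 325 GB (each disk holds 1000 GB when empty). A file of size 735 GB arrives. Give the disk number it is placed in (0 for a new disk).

0

Next-Fit only looks at disk 6, which has 325 GB free.
735 GB does not fit, so a new disk is opened.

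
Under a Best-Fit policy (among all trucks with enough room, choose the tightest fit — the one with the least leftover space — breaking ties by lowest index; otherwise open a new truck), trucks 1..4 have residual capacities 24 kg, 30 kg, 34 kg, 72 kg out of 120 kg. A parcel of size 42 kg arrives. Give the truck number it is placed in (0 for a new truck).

Trucks with room: truck 4 (72 kg).
Tightest fit is truck 4 with 72 kg free.

4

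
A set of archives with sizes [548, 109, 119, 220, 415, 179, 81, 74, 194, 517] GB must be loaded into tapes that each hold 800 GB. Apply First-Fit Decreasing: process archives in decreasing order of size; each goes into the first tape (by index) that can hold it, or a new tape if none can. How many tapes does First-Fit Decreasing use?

4

Sorted descending: 548, 517, 415, 220, 194, 179, 119, 109, 81, 74.
tape 1: place 548 GB, 252 GB left
tape 2: place 517 GB, 283 GB left
tape 3: place 415 GB, 385 GB left
tape 1: place 220 GB, 32 GB left
tape 2: place 194 GB, 89 GB left
tape 3: place 179 GB, 206 GB left
tape 3: place 119 GB, 87 GB left
tape 4: place 109 GB, 691 GB left
tape 2: place 81 GB, 8 GB left
tape 3: place 74 GB, 13 GB left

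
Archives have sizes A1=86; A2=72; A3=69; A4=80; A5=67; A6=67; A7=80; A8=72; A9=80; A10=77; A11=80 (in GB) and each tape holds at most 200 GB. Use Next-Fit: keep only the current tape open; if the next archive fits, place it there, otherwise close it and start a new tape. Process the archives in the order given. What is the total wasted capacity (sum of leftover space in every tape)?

Put A1 (86 GB) in tape 1; 114 GB remain.
Put A2 (72 GB) in tape 1; 42 GB remain.
Put A3 (69 GB) in tape 2; 131 GB remain.
Put A4 (80 GB) in tape 2; 51 GB remain.
Put A5 (67 GB) in tape 3; 133 GB remain.
Put A6 (67 GB) in tape 3; 66 GB remain.
Put A7 (80 GB) in tape 4; 120 GB remain.
Put A8 (72 GB) in tape 4; 48 GB remain.
Put A9 (80 GB) in tape 5; 120 GB remain.
Put A10 (77 GB) in tape 5; 43 GB remain.
Put A11 (80 GB) in tape 6; 120 GB remain.
6 tapes × 200 GB = 1200 GB; used 830 GB; unused 370 GB.

370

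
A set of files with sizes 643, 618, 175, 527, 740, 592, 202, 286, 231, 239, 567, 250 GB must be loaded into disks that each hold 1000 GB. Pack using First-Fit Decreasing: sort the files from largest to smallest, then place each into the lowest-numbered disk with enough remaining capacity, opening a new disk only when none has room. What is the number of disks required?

6

Sorted descending: 740, 643, 618, 592, 567, 527, 286, 250, 239, 231, 202, 175.
740 GB → disk 1 (remaining 260 GB)
643 GB → disk 2 (remaining 357 GB)
618 GB → disk 3 (remaining 382 GB)
592 GB → disk 4 (remaining 408 GB)
567 GB → disk 5 (remaining 433 GB)
527 GB → disk 6 (remaining 473 GB)
286 GB → disk 2 (remaining 71 GB)
250 GB → disk 1 (remaining 10 GB)
239 GB → disk 3 (remaining 143 GB)
231 GB → disk 4 (remaining 177 GB)
202 GB → disk 5 (remaining 231 GB)
175 GB → disk 4 (remaining 2 GB)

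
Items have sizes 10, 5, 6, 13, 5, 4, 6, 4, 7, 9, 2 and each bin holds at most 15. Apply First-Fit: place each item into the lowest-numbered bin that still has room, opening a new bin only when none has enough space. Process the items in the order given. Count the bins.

10 → bin 1 (remaining 5)
5 → bin 1 (remaining 0)
6 → bin 2 (remaining 9)
13 → bin 3 (remaining 2)
5 → bin 2 (remaining 4)
4 → bin 2 (remaining 0)
6 → bin 4 (remaining 9)
4 → bin 4 (remaining 5)
7 → bin 5 (remaining 8)
9 → bin 6 (remaining 6)
2 → bin 3 (remaining 0)
Final bins: [10,5] [6,5,4] [13,2] [6,4] [7] [9].

6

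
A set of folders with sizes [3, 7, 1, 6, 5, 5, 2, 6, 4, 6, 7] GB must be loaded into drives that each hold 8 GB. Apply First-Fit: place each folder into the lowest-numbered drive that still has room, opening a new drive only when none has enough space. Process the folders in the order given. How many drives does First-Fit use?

9

3 GB → drive 1 (remaining 5 GB)
7 GB → drive 2 (remaining 1 GB)
1 GB → drive 1 (remaining 4 GB)
6 GB → drive 3 (remaining 2 GB)
5 GB → drive 4 (remaining 3 GB)
5 GB → drive 5 (remaining 3 GB)
2 GB → drive 1 (remaining 2 GB)
6 GB → drive 6 (remaining 2 GB)
4 GB → drive 7 (remaining 4 GB)
6 GB → drive 8 (remaining 2 GB)
7 GB → drive 9 (remaining 1 GB)
Final drives: [3,1,2] [7] [6] [5] [5] [6] [4] [6] [7].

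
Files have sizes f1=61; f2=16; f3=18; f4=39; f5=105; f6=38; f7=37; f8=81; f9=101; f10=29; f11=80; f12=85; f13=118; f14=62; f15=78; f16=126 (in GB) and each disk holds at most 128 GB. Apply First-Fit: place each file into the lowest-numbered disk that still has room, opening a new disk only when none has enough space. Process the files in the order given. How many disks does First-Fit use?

11

Put f1 (61 GB) in disk 1; 67 GB remain.
Put f2 (16 GB) in disk 1; 51 GB remain.
Put f3 (18 GB) in disk 1; 33 GB remain.
Put f4 (39 GB) in disk 2; 89 GB remain.
Put f5 (105 GB) in disk 3; 23 GB remain.
Put f6 (38 GB) in disk 2; 51 GB remain.
Put f7 (37 GB) in disk 2; 14 GB remain.
Put f8 (81 GB) in disk 4; 47 GB remain.
Put f9 (101 GB) in disk 5; 27 GB remain.
Put f10 (29 GB) in disk 1; 4 GB remain.
Put f11 (80 GB) in disk 6; 48 GB remain.
Put f12 (85 GB) in disk 7; 43 GB remain.
Put f13 (118 GB) in disk 8; 10 GB remain.
Put f14 (62 GB) in disk 9; 66 GB remain.
Put f15 (78 GB) in disk 10; 50 GB remain.
Put f16 (126 GB) in disk 11; 2 GB remain.
Final disks: [61,16,18,29] [39,38,37] [105] [81] [101] [80] [85] [118] [62] [78] [126].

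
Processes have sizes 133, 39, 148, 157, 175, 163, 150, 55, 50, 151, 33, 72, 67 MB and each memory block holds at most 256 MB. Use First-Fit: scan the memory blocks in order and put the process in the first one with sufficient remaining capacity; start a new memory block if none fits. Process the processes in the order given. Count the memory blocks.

7 memory blocks

133 MB → memory block 1 (remaining 123 MB)
39 MB → memory block 1 (remaining 84 MB)
148 MB → memory block 2 (remaining 108 MB)
157 MB → memory block 3 (remaining 99 MB)
175 MB → memory block 4 (remaining 81 MB)
163 MB → memory block 5 (remaining 93 MB)
150 MB → memory block 6 (remaining 106 MB)
55 MB → memory block 1 (remaining 29 MB)
50 MB → memory block 2 (remaining 58 MB)
151 MB → memory block 7 (remaining 105 MB)
33 MB → memory block 2 (remaining 25 MB)
72 MB → memory block 3 (remaining 27 MB)
67 MB → memory block 4 (remaining 14 MB)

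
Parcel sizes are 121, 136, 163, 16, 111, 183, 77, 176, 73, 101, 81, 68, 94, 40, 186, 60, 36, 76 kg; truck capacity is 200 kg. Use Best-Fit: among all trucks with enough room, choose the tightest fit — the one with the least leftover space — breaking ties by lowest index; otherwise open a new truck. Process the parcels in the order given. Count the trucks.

10

Put 121 kg in truck 1; 79 kg remain.
Put 136 kg in truck 2; 64 kg remain.
Put 163 kg in truck 3; 37 kg remain.
Put 16 kg in truck 3; 21 kg remain.
Put 111 kg in truck 4; 89 kg remain.
Put 183 kg in truck 5; 17 kg remain.
Put 77 kg in truck 1; 2 kg remain.
Put 176 kg in truck 6; 24 kg remain.
Put 73 kg in truck 4; 16 kg remain.
Put 101 kg in truck 7; 99 kg remain.
Put 81 kg in truck 7; 18 kg remain.
Put 68 kg in truck 8; 132 kg remain.
Put 94 kg in truck 8; 38 kg remain.
Put 40 kg in truck 2; 24 kg remain.
Put 186 kg in truck 9; 14 kg remain.
Put 60 kg in truck 10; 140 kg remain.
Put 36 kg in truck 8; 2 kg remain.
Put 76 kg in truck 10; 64 kg remain.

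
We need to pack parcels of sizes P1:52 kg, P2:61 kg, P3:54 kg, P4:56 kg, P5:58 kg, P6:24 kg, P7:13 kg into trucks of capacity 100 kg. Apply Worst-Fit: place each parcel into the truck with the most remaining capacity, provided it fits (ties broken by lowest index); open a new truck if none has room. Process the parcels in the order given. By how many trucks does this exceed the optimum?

Worst-Fit: [52,24] [61] [54,13] [56] [58] → 5 trucks.
5 parcels exceed 50 kg (half the capacity), and no two of those can share a truck, so at least 5 trucks are needed.
So 5 is already optimal.

0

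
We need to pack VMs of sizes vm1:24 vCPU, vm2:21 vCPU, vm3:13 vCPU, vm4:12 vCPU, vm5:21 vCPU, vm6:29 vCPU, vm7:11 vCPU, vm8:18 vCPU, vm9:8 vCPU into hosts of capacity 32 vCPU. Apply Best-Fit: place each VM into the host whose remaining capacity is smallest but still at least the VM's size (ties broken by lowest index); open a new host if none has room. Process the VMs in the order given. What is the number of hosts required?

vm1 (24 vCPU) → host 1 (remaining 8 vCPU)
vm2 (21 vCPU) → host 2 (remaining 11 vCPU)
vm3 (13 vCPU) → host 3 (remaining 19 vCPU)
vm4 (12 vCPU) → host 3 (remaining 7 vCPU)
vm5 (21 vCPU) → host 4 (remaining 11 vCPU)
vm6 (29 vCPU) → host 5 (remaining 3 vCPU)
vm7 (11 vCPU) → host 2 (remaining 0 vCPU)
vm8 (18 vCPU) → host 6 (remaining 14 vCPU)
vm9 (8 vCPU) → host 1 (remaining 0 vCPU)

6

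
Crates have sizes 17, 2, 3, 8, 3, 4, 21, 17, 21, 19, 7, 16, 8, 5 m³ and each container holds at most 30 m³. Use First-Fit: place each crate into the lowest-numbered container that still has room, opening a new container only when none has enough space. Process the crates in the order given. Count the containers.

17 m³ → container 1 (remaining 13 m³)
2 m³ → container 1 (remaining 11 m³)
3 m³ → container 1 (remaining 8 m³)
8 m³ → container 1 (remaining 0 m³)
3 m³ → container 2 (remaining 27 m³)
4 m³ → container 2 (remaining 23 m³)
21 m³ → container 2 (remaining 2 m³)
17 m³ → container 3 (remaining 13 m³)
21 m³ → container 4 (remaining 9 m³)
19 m³ → container 5 (remaining 11 m³)
7 m³ → container 3 (remaining 6 m³)
16 m³ → container 6 (remaining 14 m³)
8 m³ → container 4 (remaining 1 m³)
5 m³ → container 3 (remaining 1 m³)
Final containers: [17,2,3,8] [3,4,21] [17,7,5] [21,8] [19] [16].

6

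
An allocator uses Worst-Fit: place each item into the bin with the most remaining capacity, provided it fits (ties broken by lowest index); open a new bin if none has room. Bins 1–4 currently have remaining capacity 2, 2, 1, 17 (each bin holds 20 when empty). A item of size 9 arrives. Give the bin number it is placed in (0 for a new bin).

4

Bins with room: bin 4 (17).
Most room is bin 4 with 17 free.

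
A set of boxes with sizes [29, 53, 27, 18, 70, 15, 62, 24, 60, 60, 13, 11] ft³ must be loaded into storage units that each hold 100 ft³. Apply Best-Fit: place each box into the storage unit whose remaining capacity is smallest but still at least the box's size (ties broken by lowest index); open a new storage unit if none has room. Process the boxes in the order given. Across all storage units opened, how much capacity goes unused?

58

29 ft³ → storage unit 1 (remaining 71 ft³)
53 ft³ → storage unit 1 (remaining 18 ft³)
27 ft³ → storage unit 2 (remaining 73 ft³)
18 ft³ → storage unit 1 (remaining 0 ft³)
70 ft³ → storage unit 2 (remaining 3 ft³)
15 ft³ → storage unit 3 (remaining 85 ft³)
62 ft³ → storage unit 3 (remaining 23 ft³)
24 ft³ → storage unit 4 (remaining 76 ft³)
60 ft³ → storage unit 4 (remaining 16 ft³)
60 ft³ → storage unit 5 (remaining 40 ft³)
13 ft³ → storage unit 4 (remaining 3 ft³)
11 ft³ → storage unit 3 (remaining 12 ft³)
5 storage units × 100 ft³ = 500 ft³; used 442 ft³; unused 58 ft³.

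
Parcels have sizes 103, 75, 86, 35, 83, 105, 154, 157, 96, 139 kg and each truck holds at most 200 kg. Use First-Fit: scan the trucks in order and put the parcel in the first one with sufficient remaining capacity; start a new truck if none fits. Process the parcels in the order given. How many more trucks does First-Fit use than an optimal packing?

1

First-Fit: [103,75] [86,35] [83,105] [154] [157] [96] [139] → 7 trucks.
Total size 1033 kg; any packing needs at least ⌈1033/200⌉ = 6 trucks.
An optimal packing achieves that bound: [157,35] [154] [139] [105,86] [103,96] [83,75] → 6 trucks.
Excess: 7 − 6 = 1.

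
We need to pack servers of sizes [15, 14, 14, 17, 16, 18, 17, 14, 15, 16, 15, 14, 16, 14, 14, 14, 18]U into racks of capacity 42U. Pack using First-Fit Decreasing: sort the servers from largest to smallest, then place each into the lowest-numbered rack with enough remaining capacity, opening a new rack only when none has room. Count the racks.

8

Sorted descending: 18, 18, 17, 17, 16, 16, 16, 15, 15, 15, 14, 14, 14, 14, 14, 14, 14.
Put 18U in rack 1; 24U remain.
Put 18U in rack 1; 6U remain.
Put 17U in rack 2; 25U remain.
Put 17U in rack 2; 8U remain.
Put 16U in rack 3; 26U remain.
Put 16U in rack 3; 10U remain.
Put 16U in rack 4; 26U remain.
Put 15U in rack 4; 11U remain.
Put 15U in rack 5; 27U remain.
Put 15U in rack 5; 12U remain.
Put 14U in rack 6; 28U remain.
Put 14U in rack 6; 14U remain.
Put 14U in rack 6; 0U remain.
Put 14U in rack 7; 28U remain.
Put 14U in rack 7; 14U remain.
Put 14U in rack 7; 0U remain.
Put 14U in rack 8; 28U remain.
Final racks: [18,18] [17,17] [16,16] [16,15] [15,15] [14,14,14] [14,14,14] [14].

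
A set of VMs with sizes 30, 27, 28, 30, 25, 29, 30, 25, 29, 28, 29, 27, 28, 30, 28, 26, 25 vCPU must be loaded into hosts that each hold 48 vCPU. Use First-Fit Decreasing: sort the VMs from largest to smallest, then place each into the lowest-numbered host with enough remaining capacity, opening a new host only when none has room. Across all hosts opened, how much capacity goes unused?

342

Sorted descending: 30, 30, 30, 30, 29, 29, 29, 28, 28, 28, 28, 27, 27, 26, 25, 25, 25.
30 vCPU → host 1 (remaining 18 vCPU)
30 vCPU → host 2 (remaining 18 vCPU)
30 vCPU → host 3 (remaining 18 vCPU)
30 vCPU → host 4 (remaining 18 vCPU)
29 vCPU → host 5 (remaining 19 vCPU)
29 vCPU → host 6 (remaining 19 vCPU)
29 vCPU → host 7 (remaining 19 vCPU)
28 vCPU → host 8 (remaining 20 vCPU)
28 vCPU → host 9 (remaining 20 vCPU)
28 vCPU → host 10 (remaining 20 vCPU)
28 vCPU → host 11 (remaining 20 vCPU)
27 vCPU → host 12 (remaining 21 vCPU)
27 vCPU → host 13 (remaining 21 vCPU)
26 vCPU → host 14 (remaining 22 vCPU)
25 vCPU → host 15 (remaining 23 vCPU)
25 vCPU → host 16 (remaining 23 vCPU)
25 vCPU → host 17 (remaining 23 vCPU)
17 hosts × 48 vCPU = 816 vCPU; used 474 vCPU; unused 342 vCPU.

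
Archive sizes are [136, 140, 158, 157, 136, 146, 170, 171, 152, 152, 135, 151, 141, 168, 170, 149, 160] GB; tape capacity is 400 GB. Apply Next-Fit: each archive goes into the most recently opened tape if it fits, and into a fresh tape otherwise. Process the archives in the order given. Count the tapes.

Put 136 GB in tape 1; 264 GB remain.
Put 140 GB in tape 1; 124 GB remain.
Put 158 GB in tape 2; 242 GB remain.
Put 157 GB in tape 2; 85 GB remain.
Put 136 GB in tape 3; 264 GB remain.
Put 146 GB in tape 3; 118 GB remain.
Put 170 GB in tape 4; 230 GB remain.
Put 171 GB in tape 4; 59 GB remain.
Put 152 GB in tape 5; 248 GB remain.
Put 152 GB in tape 5; 96 GB remain.
Put 135 GB in tape 6; 265 GB remain.
Put 151 GB in tape 6; 114 GB remain.
Put 141 GB in tape 7; 259 GB remain.
Put 168 GB in tape 7; 91 GB remain.
Put 170 GB in tape 8; 230 GB remain.
Put 149 GB in tape 8; 81 GB remain.
Put 160 GB in tape 9; 240 GB remain.

9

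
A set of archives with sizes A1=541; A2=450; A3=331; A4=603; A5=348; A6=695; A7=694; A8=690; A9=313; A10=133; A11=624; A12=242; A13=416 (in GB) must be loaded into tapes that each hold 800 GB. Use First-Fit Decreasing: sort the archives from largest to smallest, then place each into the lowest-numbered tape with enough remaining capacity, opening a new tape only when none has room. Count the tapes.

Sorted descending: 695, 694, 690, 624, 603, 541, 450, 416, 348, 331, 313, 242, 133.
tape 1: place 695 GB, 105 GB left
tape 2: place 694 GB, 106 GB left
tape 3: place 690 GB, 110 GB left
tape 4: place 624 GB, 176 GB left
tape 5: place 603 GB, 197 GB left
tape 6: place 541 GB, 259 GB left
tape 7: place 450 GB, 350 GB left
tape 8: place 416 GB, 384 GB left
tape 7: place 348 GB, 2 GB left
tape 8: place 331 GB, 53 GB left
tape 9: place 313 GB, 487 GB left
tape 6: place 242 GB, 17 GB left
tape 4: place 133 GB, 43 GB left

9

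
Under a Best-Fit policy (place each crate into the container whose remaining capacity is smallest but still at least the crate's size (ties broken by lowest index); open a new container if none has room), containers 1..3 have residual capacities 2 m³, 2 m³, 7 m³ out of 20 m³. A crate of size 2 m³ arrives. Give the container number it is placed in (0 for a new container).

Containers with room: container 1 (2 m³), container 2 (2 m³), container 3 (7 m³).
Tightest fit is container 1 with 2 m³ free.

1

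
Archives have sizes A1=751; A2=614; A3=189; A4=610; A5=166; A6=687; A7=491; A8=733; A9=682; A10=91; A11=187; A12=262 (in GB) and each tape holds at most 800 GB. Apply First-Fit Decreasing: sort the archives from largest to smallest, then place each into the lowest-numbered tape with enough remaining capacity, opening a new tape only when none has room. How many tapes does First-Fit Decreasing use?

8

Sorted descending: 751, 733, 687, 682, 614, 610, 491, 262, 189, 187, 166, 91.
Put 751 GB in tape 1; 49 GB remain.
Put 733 GB in tape 2; 67 GB remain.
Put 687 GB in tape 3; 113 GB remain.
Put 682 GB in tape 4; 118 GB remain.
Put 614 GB in tape 5; 186 GB remain.
Put 610 GB in tape 6; 190 GB remain.
Put 491 GB in tape 7; 309 GB remain.
Put 262 GB in tape 7; 47 GB remain.
Put 189 GB in tape 6; 1 GB remain.
Put 187 GB in tape 8; 613 GB remain.
Put 166 GB in tape 5; 20 GB remain.
Put 91 GB in tape 3; 22 GB remain.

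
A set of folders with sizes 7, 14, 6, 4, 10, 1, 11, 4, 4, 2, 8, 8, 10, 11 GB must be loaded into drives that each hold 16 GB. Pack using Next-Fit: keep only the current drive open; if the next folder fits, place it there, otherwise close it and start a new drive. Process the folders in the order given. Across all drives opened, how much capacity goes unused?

drive 1: place 7 GB, 9 GB left
drive 2: place 14 GB, 2 GB left
drive 3: place 6 GB, 10 GB left
drive 3: place 4 GB, 6 GB left
drive 4: place 10 GB, 6 GB left
drive 4: place 1 GB, 5 GB left
drive 5: place 11 GB, 5 GB left
drive 5: place 4 GB, 1 GB left
drive 6: place 4 GB, 12 GB left
drive 6: place 2 GB, 10 GB left
drive 6: place 8 GB, 2 GB left
drive 7: place 8 GB, 8 GB left
drive 8: place 10 GB, 6 GB left
drive 9: place 11 GB, 5 GB left
9 drives × 16 GB = 144 GB; used 100 GB; unused 44 GB.

44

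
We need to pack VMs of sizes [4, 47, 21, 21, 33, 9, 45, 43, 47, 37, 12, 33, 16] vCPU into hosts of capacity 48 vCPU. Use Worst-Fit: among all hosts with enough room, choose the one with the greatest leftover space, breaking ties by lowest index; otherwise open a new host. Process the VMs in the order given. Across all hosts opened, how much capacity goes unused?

64

4 vCPU → host 1 (remaining 44 vCPU)
47 vCPU → host 2 (remaining 1 vCPU)
21 vCPU → host 1 (remaining 23 vCPU)
21 vCPU → host 1 (remaining 2 vCPU)
33 vCPU → host 3 (remaining 15 vCPU)
9 vCPU → host 3 (remaining 6 vCPU)
45 vCPU → host 4 (remaining 3 vCPU)
43 vCPU → host 5 (remaining 5 vCPU)
47 vCPU → host 6 (remaining 1 vCPU)
37 vCPU → host 7 (remaining 11 vCPU)
12 vCPU → host 8 (remaining 36 vCPU)
33 vCPU → host 8 (remaining 3 vCPU)
16 vCPU → host 9 (remaining 32 vCPU)
9 hosts × 48 vCPU = 432 vCPU; used 368 vCPU; unused 64 vCPU.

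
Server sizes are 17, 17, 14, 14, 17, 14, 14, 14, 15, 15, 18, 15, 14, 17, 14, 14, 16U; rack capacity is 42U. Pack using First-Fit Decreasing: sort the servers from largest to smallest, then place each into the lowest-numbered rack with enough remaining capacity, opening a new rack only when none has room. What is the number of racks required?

Sorted descending: 18, 17, 17, 17, 17, 16, 15, 15, 15, 14, 14, 14, 14, 14, 14, 14, 14.
rack 1: place 18U, 24U left
rack 1: place 17U, 7U left
rack 2: place 17U, 25U left
rack 2: place 17U, 8U left
rack 3: place 17U, 25U left
rack 3: place 16U, 9U left
rack 4: place 15U, 27U left
rack 4: place 15U, 12U left
rack 5: place 15U, 27U left
rack 5: place 14U, 13U left
rack 6: place 14U, 28U left
rack 6: place 14U, 14U left
rack 6: place 14U, 0U left
rack 7: place 14U, 28U left
rack 7: place 14U, 14U left
rack 7: place 14U, 0U left
rack 8: place 14U, 28U left
Final racks: [18,17] [17,17] [17,16] [15,15] [15,14] [14,14,14] [14,14,14] [14].

8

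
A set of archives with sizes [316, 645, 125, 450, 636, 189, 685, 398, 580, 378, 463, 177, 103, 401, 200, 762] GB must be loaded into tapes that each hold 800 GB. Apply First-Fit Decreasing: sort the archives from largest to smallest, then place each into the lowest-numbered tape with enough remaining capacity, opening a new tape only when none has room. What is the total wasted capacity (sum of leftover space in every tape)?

692

Sorted descending: 762, 685, 645, 636, 580, 463, 450, 401, 398, 378, 316, 200, 189, 177, 125, 103.
Put 762 GB in tape 1; 38 GB remain.
Put 685 GB in tape 2; 115 GB remain.
Put 645 GB in tape 3; 155 GB remain.
Put 636 GB in tape 4; 164 GB remain.
Put 580 GB in tape 5; 220 GB remain.
Put 463 GB in tape 6; 337 GB remain.
Put 450 GB in tape 7; 350 GB remain.
Put 401 GB in tape 8; 399 GB remain.
Put 398 GB in tape 8; 1 GB remain.
Put 378 GB in tape 9; 422 GB remain.
Put 316 GB in tape 6; 21 GB remain.
Put 200 GB in tape 5; 20 GB remain.
Put 189 GB in tape 7; 161 GB remain.
Put 177 GB in tape 9; 245 GB remain.
Put 125 GB in tape 3; 30 GB remain.
Put 103 GB in tape 2; 12 GB remain.
9 tapes × 800 GB = 7200 GB; used 6508 GB; unused 692 GB.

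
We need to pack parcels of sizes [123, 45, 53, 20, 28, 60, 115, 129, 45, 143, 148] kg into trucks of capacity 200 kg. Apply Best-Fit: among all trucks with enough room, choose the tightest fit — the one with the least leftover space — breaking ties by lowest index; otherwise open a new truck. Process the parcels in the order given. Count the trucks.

6

truck 1: place 123 kg, 77 kg left
truck 1: place 45 kg, 32 kg left
truck 2: place 53 kg, 147 kg left
truck 1: place 20 kg, 12 kg left
truck 2: place 28 kg, 119 kg left
truck 2: place 60 kg, 59 kg left
truck 3: place 115 kg, 85 kg left
truck 4: place 129 kg, 71 kg left
truck 2: place 45 kg, 14 kg left
truck 5: place 143 kg, 57 kg left
truck 6: place 148 kg, 52 kg left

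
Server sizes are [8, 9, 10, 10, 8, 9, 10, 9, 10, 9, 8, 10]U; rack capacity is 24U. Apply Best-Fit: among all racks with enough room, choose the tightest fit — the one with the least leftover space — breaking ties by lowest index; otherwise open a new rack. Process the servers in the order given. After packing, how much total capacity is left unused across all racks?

34

8U → rack 1 (remaining 16U)
9U → rack 1 (remaining 7U)
10U → rack 2 (remaining 14U)
10U → rack 2 (remaining 4U)
8U → rack 3 (remaining 16U)
9U → rack 3 (remaining 7U)
10U → rack 4 (remaining 14U)
9U → rack 4 (remaining 5U)
10U → rack 5 (remaining 14U)
9U → rack 5 (remaining 5U)
8U → rack 6 (remaining 16U)
10U → rack 6 (remaining 6U)
6 racks × 24U = 144U; used 110U; unused 34U.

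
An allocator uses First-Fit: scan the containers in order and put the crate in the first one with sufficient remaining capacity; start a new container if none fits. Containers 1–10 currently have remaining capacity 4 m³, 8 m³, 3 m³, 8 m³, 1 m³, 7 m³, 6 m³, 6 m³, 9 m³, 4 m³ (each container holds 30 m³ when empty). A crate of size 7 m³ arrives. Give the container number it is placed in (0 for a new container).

2

Containers with room: container 2 (8 m³), container 4 (8 m³), container 6 (7 m³), container 9 (9 m³).
The first with room is container 2.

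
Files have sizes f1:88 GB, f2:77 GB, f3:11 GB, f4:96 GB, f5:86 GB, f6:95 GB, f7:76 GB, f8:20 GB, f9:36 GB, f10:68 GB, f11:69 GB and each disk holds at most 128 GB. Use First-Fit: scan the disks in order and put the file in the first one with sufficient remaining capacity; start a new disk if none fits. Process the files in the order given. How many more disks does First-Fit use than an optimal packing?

First-Fit: [88,11,20] [77,36] [96] [86] [95] [76] [68] [69] → 8 disks.
8 files exceed 64 GB (half the capacity), and no two of those can share a disk, so at least 8 disks are needed.
So 8 is already optimal.

0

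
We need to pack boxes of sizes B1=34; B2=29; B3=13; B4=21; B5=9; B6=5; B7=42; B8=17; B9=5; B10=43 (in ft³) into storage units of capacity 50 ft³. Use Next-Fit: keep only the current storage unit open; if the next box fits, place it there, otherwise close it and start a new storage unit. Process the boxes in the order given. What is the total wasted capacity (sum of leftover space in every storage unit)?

storage unit 1: place B1 (34 ft³), 16 ft³ left
storage unit 2: place B2 (29 ft³), 21 ft³ left
storage unit 2: place B3 (13 ft³), 8 ft³ left
storage unit 3: place B4 (21 ft³), 29 ft³ left
storage unit 3: place B5 (9 ft³), 20 ft³ left
storage unit 3: place B6 (5 ft³), 15 ft³ left
storage unit 4: place B7 (42 ft³), 8 ft³ left
storage unit 5: place B8 (17 ft³), 33 ft³ left
storage unit 5: place B9 (5 ft³), 28 ft³ left
storage unit 6: place B10 (43 ft³), 7 ft³ left
6 storage units × 50 ft³ = 300 ft³; used 218 ft³; unused 82 ft³.

82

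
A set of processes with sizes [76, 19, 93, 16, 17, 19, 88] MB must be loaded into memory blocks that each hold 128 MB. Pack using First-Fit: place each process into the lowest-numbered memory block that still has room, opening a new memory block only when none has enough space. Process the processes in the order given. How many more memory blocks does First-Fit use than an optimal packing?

0

First-Fit: [76,19,16,17] [93,19] [88] → 3 memory blocks.
Total size 328 MB; any packing needs at least ⌈328/128⌉ = 3 memory blocks.
So 3 is already optimal.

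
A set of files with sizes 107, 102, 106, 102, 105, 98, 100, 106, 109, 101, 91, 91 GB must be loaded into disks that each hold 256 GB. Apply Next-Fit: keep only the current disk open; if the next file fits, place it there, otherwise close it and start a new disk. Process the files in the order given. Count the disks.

disk 1: place 107 GB, 149 GB left
disk 1: place 102 GB, 47 GB left
disk 2: place 106 GB, 150 GB left
disk 2: place 102 GB, 48 GB left
disk 3: place 105 GB, 151 GB left
disk 3: place 98 GB, 53 GB left
disk 4: place 100 GB, 156 GB left
disk 4: place 106 GB, 50 GB left
disk 5: place 109 GB, 147 GB left
disk 5: place 101 GB, 46 GB left
disk 6: place 91 GB, 165 GB left
disk 6: place 91 GB, 74 GB left

6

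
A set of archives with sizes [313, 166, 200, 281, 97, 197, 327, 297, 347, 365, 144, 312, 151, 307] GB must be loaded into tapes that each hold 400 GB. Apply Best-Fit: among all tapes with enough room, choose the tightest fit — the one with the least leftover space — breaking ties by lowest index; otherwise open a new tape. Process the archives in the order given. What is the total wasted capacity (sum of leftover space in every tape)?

896

tape 1: place 313 GB, 87 GB left
tape 2: place 166 GB, 234 GB left
tape 2: place 200 GB, 34 GB left
tape 3: place 281 GB, 119 GB left
tape 3: place 97 GB, 22 GB left
tape 4: place 197 GB, 203 GB left
tape 5: place 327 GB, 73 GB left
tape 6: place 297 GB, 103 GB left
tape 7: place 347 GB, 53 GB left
tape 8: place 365 GB, 35 GB left
tape 4: place 144 GB, 59 GB left
tape 9: place 312 GB, 88 GB left
tape 10: place 151 GB, 249 GB left
tape 11: place 307 GB, 93 GB left
11 tapes × 400 GB = 4400 GB; used 3504 GB; unused 896 GB.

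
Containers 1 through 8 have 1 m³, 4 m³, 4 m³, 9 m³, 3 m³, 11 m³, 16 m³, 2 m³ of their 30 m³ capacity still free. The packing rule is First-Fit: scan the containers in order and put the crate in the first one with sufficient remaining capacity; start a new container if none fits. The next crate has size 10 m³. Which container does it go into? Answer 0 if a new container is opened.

6

Containers with room: container 6 (11 m³), container 7 (16 m³).
The first with room is container 6.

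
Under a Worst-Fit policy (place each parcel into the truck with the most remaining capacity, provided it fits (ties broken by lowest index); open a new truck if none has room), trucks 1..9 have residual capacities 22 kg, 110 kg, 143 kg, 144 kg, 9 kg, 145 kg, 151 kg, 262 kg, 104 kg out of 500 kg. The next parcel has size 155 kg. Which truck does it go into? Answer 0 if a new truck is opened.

8

Trucks with room: truck 8 (262 kg).
Most room is truck 8 with 262 kg free.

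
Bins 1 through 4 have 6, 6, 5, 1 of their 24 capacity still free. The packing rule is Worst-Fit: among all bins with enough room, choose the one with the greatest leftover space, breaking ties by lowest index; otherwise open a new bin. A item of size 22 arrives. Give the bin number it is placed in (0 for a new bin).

0

No bin has ≥ 22 free, so a new bin is opened.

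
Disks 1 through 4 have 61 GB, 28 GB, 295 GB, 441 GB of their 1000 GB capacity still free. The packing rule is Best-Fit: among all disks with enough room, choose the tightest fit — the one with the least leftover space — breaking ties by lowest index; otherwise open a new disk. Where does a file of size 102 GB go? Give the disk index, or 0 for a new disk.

Disks with room: disk 3 (295 GB), disk 4 (441 GB).
Tightest fit is disk 3 with 295 GB free.

3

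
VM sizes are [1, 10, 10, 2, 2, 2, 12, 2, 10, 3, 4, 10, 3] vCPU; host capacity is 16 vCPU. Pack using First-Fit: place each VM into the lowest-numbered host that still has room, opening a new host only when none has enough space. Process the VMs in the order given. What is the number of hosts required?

1 vCPU → host 1 (remaining 15 vCPU)
10 vCPU → host 1 (remaining 5 vCPU)
10 vCPU → host 2 (remaining 6 vCPU)
2 vCPU → host 1 (remaining 3 vCPU)
2 vCPU → host 1 (remaining 1 vCPU)
2 vCPU → host 2 (remaining 4 vCPU)
12 vCPU → host 3 (remaining 4 vCPU)
2 vCPU → host 2 (remaining 2 vCPU)
10 vCPU → host 4 (remaining 6 vCPU)
3 vCPU → host 3 (remaining 1 vCPU)
4 vCPU → host 4 (remaining 2 vCPU)
10 vCPU → host 5 (remaining 6 vCPU)
3 vCPU → host 5 (remaining 3 vCPU)

5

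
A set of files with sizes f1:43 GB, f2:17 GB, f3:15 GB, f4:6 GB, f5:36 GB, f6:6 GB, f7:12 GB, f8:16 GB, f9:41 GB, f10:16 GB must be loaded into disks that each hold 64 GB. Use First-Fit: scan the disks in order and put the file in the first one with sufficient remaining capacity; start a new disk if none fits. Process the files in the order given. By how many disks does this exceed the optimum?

0

First-Fit: [43,17] [15,6,36,6] [12,16,16] [41] → 4 disks.
Total size 208 GB; any packing needs at least ⌈208/64⌉ = 4 disks.
So 4 is already optimal.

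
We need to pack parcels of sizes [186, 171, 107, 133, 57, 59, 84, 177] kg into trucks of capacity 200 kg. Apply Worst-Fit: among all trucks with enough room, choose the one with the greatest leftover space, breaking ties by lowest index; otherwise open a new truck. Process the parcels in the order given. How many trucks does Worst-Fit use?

truck 1: place 186 kg, 14 kg left
truck 2: place 171 kg, 29 kg left
truck 3: place 107 kg, 93 kg left
truck 4: place 133 kg, 67 kg left
truck 3: place 57 kg, 36 kg left
truck 4: place 59 kg, 8 kg left
truck 5: place 84 kg, 116 kg left
truck 6: place 177 kg, 23 kg left
Final trucks: [186] [171] [107,57] [133,59] [84] [177].

6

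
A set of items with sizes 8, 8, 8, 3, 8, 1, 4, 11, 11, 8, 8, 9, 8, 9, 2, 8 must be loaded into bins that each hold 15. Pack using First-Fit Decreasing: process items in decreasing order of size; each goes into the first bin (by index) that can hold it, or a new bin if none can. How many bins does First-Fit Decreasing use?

12

Sorted descending: 11, 11, 9, 9, 8, 8, 8, 8, 8, 8, 8, 8, 4, 3, 2, 1.
11 → bin 1 (remaining 4)
11 → bin 2 (remaining 4)
9 → bin 3 (remaining 6)
9 → bin 4 (remaining 6)
8 → bin 5 (remaining 7)
8 → bin 6 (remaining 7)
8 → bin 7 (remaining 7)
8 → bin 8 (remaining 7)
8 → bin 9 (remaining 7)
8 → bin 10 (remaining 7)
8 → bin 11 (remaining 7)
8 → bin 12 (remaining 7)
4 → bin 1 (remaining 0)
3 → bin 2 (remaining 1)
2 → bin 3 (remaining 4)
1 → bin 2 (remaining 0)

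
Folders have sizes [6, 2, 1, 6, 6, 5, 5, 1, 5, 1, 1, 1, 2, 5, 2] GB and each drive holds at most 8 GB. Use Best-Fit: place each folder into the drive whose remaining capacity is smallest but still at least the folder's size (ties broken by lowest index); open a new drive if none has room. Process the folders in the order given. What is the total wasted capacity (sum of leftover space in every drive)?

7

6 GB → drive 1 (remaining 2 GB)
2 GB → drive 1 (remaining 0 GB)
1 GB → drive 2 (remaining 7 GB)
6 GB → drive 2 (remaining 1 GB)
6 GB → drive 3 (remaining 2 GB)
5 GB → drive 4 (remaining 3 GB)
5 GB → drive 5 (remaining 3 GB)
1 GB → drive 2 (remaining 0 GB)
5 GB → drive 6 (remaining 3 GB)
1 GB → drive 3 (remaining 1 GB)
1 GB → drive 3 (remaining 0 GB)
1 GB → drive 4 (remaining 2 GB)
2 GB → drive 4 (remaining 0 GB)
5 GB → drive 7 (remaining 3 GB)
2 GB → drive 5 (remaining 1 GB)
7 drives × 8 GB = 56 GB; used 49 GB; unused 7 GB.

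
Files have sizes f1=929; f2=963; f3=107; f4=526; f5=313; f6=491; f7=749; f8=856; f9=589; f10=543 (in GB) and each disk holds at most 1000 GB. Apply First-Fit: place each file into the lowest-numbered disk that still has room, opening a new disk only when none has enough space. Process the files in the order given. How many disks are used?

disk 1: place f1 (929 GB), 71 GB left
disk 2: place f2 (963 GB), 37 GB left
disk 3: place f3 (107 GB), 893 GB left
disk 3: place f4 (526 GB), 367 GB left
disk 3: place f5 (313 GB), 54 GB left
disk 4: place f6 (491 GB), 509 GB left
disk 5: place f7 (749 GB), 251 GB left
disk 6: place f8 (856 GB), 144 GB left
disk 7: place f9 (589 GB), 411 GB left
disk 8: place f10 (543 GB), 457 GB left

8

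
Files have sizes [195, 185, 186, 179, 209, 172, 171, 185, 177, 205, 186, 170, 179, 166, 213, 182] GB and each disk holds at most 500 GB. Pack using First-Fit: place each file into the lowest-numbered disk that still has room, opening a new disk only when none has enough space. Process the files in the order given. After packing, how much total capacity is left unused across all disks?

1040

195 GB → disk 1 (remaining 305 GB)
185 GB → disk 1 (remaining 120 GB)
186 GB → disk 2 (remaining 314 GB)
179 GB → disk 2 (remaining 135 GB)
209 GB → disk 3 (remaining 291 GB)
172 GB → disk 3 (remaining 119 GB)
171 GB → disk 4 (remaining 329 GB)
185 GB → disk 4 (remaining 144 GB)
177 GB → disk 5 (remaining 323 GB)
205 GB → disk 5 (remaining 118 GB)
186 GB → disk 6 (remaining 314 GB)
170 GB → disk 6 (remaining 144 GB)
179 GB → disk 7 (remaining 321 GB)
166 GB → disk 7 (remaining 155 GB)
213 GB → disk 8 (remaining 287 GB)
182 GB → disk 8 (remaining 105 GB)
8 disks × 500 GB = 4000 GB; used 2960 GB; unused 1040 GB.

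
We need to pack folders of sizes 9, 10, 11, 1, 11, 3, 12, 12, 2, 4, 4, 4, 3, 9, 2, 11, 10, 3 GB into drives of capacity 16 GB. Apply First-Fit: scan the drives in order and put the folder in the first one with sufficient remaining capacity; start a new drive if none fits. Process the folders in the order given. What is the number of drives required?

9 drives

drive 1: place 9 GB, 7 GB left
drive 2: place 10 GB, 6 GB left
drive 3: place 11 GB, 5 GB left
drive 1: place 1 GB, 6 GB left
drive 4: place 11 GB, 5 GB left
drive 1: place 3 GB, 3 GB left
drive 5: place 12 GB, 4 GB left
drive 6: place 12 GB, 4 GB left
drive 1: place 2 GB, 1 GB left
drive 2: place 4 GB, 2 GB left
drive 3: place 4 GB, 1 GB left
drive 4: place 4 GB, 1 GB left
drive 5: place 3 GB, 1 GB left
drive 7: place 9 GB, 7 GB left
drive 2: place 2 GB, 0 GB left
drive 8: place 11 GB, 5 GB left
drive 9: place 10 GB, 6 GB left
drive 6: place 3 GB, 1 GB left
Final drives: [9,1,3,2] [10,4,2] [11,4] [11,4] [12,3] [12,3] [9] [11] [10].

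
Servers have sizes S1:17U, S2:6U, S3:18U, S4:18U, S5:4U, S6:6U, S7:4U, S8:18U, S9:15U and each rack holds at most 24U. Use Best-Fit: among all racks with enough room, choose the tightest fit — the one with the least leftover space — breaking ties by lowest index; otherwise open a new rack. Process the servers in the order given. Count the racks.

Put S1 (17U) in rack 1; 7U remain.
Put S2 (6U) in rack 1; 1U remain.
Put S3 (18U) in rack 2; 6U remain.
Put S4 (18U) in rack 3; 6U remain.
Put S5 (4U) in rack 2; 2U remain.
Put S6 (6U) in rack 3; 0U remain.
Put S7 (4U) in rack 4; 20U remain.
Put S8 (18U) in rack 4; 2U remain.
Put S9 (15U) in rack 5; 9U remain.
Final racks: [17,6] [18,4] [18,6] [4,18] [15].

5 racks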